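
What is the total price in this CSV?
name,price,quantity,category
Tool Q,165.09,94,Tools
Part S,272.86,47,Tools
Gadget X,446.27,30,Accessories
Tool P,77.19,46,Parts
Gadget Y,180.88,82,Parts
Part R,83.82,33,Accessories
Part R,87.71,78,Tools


Computing total price:
Values: [165.09, 272.86, 446.27, 77.19, 180.88, 83.82, 87.71]
Sum = 1313.82

1313.82


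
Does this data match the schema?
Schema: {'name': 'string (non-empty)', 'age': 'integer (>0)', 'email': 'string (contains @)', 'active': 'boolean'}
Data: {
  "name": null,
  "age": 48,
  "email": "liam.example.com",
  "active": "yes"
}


Validating each field against schema:
  name: FAIL (null is not a string)
  age: OK (positive integer)
  email: FAIL ("liam.example.com" does not contain @)
  active: FAIL ("yes" is not a boolean)

Result: INVALID (3 errors: name, email, active)

INVALID (3 errors: name, email, active)


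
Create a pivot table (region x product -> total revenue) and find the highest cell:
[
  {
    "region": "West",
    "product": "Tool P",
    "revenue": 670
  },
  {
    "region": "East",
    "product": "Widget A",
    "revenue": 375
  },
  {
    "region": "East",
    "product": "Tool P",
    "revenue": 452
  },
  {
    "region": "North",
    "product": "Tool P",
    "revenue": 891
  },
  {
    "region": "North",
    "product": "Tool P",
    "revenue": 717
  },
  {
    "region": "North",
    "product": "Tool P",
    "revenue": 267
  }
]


Pivot: region (rows) x product (columns) -> total revenue

     Tool P        Widget A    
East           452           375  
North         1875             0  
West           670             0  

Highest: North / Tool P = $1875

North / Tool P = $1875


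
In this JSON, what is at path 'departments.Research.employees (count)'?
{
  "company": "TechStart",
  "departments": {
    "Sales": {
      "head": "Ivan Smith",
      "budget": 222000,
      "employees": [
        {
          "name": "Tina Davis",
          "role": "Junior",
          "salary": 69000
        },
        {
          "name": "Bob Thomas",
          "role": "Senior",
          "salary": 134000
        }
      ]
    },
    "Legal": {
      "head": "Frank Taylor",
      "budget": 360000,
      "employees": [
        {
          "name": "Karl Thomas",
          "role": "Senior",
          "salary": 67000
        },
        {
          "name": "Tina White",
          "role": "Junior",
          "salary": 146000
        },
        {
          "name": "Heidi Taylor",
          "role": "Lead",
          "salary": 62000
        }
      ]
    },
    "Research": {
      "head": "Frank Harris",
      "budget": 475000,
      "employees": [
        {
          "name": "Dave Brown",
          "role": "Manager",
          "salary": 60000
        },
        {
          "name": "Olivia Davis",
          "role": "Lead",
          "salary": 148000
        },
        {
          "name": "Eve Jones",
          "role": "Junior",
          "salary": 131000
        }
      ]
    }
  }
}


Path: departments.Research.employees (count)

Navigate:
  -> departments
  -> Research
  -> employees (array, length 3)

3


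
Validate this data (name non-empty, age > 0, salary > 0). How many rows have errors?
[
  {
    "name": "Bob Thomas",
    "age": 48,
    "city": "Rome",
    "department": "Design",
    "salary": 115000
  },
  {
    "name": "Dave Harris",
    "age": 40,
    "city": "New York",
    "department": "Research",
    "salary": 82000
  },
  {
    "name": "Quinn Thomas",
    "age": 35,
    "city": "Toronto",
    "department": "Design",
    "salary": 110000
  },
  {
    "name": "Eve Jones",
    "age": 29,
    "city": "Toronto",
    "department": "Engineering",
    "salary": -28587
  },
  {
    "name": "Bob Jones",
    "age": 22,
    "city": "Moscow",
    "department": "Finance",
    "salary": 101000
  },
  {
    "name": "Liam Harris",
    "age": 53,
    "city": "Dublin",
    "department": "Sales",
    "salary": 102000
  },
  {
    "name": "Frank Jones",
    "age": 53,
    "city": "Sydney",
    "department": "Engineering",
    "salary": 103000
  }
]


Validating 7 records:
Rules: name non-empty, age > 0, salary > 0

  Row 1 (Bob Thomas): OK
  Row 2 (Dave Harris): OK
  Row 3 (Quinn Thomas): OK
  Row 4 (Eve Jones): negative salary: -28587
  Row 5 (Bob Jones): OK
  Row 6 (Liam Harris): OK
  Row 7 (Frank Jones): OK

Total errors: 1

1 errors


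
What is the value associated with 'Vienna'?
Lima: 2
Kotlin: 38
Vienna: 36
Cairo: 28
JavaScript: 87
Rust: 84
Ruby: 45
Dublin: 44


Looking up key 'Vienna'
Value: 36

36


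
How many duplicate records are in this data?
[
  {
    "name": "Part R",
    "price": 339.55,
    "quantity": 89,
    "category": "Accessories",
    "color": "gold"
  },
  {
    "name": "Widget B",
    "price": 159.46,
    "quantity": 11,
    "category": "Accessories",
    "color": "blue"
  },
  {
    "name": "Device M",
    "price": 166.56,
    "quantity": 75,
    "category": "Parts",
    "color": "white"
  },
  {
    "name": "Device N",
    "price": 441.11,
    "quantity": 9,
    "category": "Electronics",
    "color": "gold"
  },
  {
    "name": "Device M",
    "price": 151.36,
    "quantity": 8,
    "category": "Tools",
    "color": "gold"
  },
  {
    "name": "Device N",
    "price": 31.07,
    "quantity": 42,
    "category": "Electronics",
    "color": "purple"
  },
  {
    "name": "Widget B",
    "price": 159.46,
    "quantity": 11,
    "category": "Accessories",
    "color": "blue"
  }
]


Checking 7 records for duplicates:

  Row 1: Part R ($339.55, qty 89)
  Row 2: Widget B ($159.46, qty 11)
  Row 3: Device M ($166.56, qty 75)
  Row 4: Device N ($441.11, qty 9)
  Row 5: Device M ($151.36, qty 8)
  Row 6: Device N ($31.07, qty 42)
  Row 7: Widget B ($159.46, qty 11) <-- DUPLICATE

Duplicates found: 1
Unique records: 6

1 duplicates, 6 unique


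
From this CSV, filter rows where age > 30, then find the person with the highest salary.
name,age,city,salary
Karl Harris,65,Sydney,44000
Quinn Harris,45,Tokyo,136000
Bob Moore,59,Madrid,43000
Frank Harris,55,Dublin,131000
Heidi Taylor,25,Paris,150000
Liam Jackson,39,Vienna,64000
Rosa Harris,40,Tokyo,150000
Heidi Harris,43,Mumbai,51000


Filter: age > 30
Sort by: salary (descending)

Filtered records (7):
  Rosa Harris, age 40, salary $150000
  Quinn Harris, age 45, salary $136000
  Frank Harris, age 55, salary $131000
  Liam Jackson, age 39, salary $64000
  Heidi Harris, age 43, salary $51000
  Karl Harris, age 65, salary $44000
  Bob Moore, age 59, salary $43000

Highest salary: Rosa Harris ($150000)

Rosa Harris


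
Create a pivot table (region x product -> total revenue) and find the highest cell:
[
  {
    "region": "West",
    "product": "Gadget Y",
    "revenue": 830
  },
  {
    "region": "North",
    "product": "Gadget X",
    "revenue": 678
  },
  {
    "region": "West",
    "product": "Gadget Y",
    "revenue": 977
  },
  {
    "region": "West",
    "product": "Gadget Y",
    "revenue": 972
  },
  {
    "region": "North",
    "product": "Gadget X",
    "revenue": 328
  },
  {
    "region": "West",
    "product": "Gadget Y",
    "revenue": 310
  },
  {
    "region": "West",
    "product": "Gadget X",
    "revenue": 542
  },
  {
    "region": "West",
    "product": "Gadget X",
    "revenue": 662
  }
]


Pivot: region (rows) x product (columns) -> total revenue

     Gadget X      Gadget Y    
North         1006             0  
West          1204          3089  

Highest: West / Gadget Y = $3089

West / Gadget Y = $3089


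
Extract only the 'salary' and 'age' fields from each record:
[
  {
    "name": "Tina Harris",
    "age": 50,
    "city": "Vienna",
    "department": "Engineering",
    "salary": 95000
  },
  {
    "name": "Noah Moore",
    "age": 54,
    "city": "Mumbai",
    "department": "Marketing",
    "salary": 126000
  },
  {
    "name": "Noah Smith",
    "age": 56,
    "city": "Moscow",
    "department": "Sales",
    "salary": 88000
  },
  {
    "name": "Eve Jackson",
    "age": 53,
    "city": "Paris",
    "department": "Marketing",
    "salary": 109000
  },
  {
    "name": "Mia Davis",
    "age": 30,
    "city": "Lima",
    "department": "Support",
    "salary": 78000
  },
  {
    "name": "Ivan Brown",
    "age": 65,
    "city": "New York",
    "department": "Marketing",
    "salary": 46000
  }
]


Original: 6 records with fields: name, age, city, department, salary
Keep: ['salary', 'age']
Drop: ['name', 'city', 'department']
Result: 6 records, 2 fields each

[
  {
    "salary": 95000,
    "age": 50
  },
  {
    "salary": 126000,
    "age": 54
  },
  {
    "salary": 88000,
    "age": 56
  },
  {
    "salary": 109000,
    "age": 53
  },
  {
    "salary": 78000,
    "age": 30
  },
  {
    "salary": 46000,
    "age": 65
  }
]


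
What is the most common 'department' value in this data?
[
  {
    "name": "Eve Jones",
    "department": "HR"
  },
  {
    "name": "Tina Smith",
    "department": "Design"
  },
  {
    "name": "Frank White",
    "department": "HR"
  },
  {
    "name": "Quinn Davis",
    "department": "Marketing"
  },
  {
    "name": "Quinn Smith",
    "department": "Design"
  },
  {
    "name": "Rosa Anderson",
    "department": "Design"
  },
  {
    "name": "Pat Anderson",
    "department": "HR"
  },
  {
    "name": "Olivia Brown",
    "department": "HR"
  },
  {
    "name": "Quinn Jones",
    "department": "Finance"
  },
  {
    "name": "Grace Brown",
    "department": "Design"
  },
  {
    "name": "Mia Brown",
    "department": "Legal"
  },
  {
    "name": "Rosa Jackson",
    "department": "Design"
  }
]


Counting 'department' values across 12 records:

  Design: 5 #####
  HR: 4 ####
  Marketing: 1 #
  Finance: 1 #
  Legal: 1 #

Most common: Design (5 times)

Design (5 times)


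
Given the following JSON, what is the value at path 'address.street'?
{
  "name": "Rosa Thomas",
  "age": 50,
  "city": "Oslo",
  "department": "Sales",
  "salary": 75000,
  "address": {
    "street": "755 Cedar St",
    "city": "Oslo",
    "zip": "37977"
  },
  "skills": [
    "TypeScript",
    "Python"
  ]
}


Query: address.street
Path: address -> street
Value: 755 Cedar St

755 Cedar St


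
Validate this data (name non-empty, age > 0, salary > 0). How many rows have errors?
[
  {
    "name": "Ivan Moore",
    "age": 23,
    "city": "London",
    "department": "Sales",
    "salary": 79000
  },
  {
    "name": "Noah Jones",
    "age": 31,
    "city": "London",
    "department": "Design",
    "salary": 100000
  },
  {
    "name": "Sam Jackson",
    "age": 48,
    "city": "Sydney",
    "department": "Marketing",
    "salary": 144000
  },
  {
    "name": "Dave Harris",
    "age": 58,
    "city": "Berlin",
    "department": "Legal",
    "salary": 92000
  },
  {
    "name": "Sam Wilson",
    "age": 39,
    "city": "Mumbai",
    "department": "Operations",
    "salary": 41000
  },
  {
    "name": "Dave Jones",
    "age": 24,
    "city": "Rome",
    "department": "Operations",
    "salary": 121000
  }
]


Validating 6 records:
Rules: name non-empty, age > 0, salary > 0

  Row 1 (Ivan Moore): OK
  Row 2 (Noah Jones): OK
  Row 3 (Sam Jackson): OK
  Row 4 (Dave Harris): OK
  Row 5 (Sam Wilson): OK
  Row 6 (Dave Jones): OK

Total errors: 0

0 errors


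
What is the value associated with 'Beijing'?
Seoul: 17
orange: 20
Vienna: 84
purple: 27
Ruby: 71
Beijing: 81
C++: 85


Looking up key 'Beijing'
Value: 81

81


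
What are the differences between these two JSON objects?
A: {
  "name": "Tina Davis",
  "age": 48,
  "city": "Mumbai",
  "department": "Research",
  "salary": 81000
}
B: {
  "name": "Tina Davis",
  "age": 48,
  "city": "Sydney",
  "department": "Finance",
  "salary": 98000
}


Comparing each field (in key order):
  name: same
  age: same
  city: DIFFERENT
  department: DIFFERENT
  salary: DIFFERENT
Differences:
  city: Mumbai -> Sydney
  department: Research -> Finance
  salary: 81000 -> 98000

3 field(s) changed

3 changes: city, department, salary


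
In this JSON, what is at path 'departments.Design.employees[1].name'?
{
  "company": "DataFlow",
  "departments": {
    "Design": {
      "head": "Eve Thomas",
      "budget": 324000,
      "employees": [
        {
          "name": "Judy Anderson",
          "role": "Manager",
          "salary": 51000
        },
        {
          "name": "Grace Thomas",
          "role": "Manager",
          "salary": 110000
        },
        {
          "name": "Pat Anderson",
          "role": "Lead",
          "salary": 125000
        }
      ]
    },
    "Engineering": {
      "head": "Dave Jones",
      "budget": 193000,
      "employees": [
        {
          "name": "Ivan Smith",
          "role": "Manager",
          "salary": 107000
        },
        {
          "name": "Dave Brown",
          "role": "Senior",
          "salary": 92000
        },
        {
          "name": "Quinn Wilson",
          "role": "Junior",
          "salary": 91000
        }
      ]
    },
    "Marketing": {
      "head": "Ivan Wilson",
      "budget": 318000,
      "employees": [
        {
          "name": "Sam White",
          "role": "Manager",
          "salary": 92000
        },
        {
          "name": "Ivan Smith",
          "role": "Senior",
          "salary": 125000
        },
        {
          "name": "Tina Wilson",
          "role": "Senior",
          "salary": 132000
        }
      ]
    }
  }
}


Path: departments.Design.employees[1].name

Navigate:
  -> departments
  -> Design
  -> employees[1].name = 'Grace Thomas'

Grace Thomas


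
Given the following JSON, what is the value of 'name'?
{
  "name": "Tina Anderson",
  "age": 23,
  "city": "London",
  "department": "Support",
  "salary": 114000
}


Looking up field 'name'
Value: Tina Anderson

Tina Anderson


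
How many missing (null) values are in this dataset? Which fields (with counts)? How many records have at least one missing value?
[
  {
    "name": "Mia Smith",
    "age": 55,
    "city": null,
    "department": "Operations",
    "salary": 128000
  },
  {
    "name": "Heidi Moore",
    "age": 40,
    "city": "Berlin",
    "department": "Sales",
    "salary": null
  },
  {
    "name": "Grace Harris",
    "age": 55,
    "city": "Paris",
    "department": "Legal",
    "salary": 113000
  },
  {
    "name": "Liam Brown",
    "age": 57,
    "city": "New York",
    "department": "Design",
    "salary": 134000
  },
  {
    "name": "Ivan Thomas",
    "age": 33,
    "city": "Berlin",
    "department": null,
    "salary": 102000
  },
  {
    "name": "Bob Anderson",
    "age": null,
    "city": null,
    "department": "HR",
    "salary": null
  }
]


Checking for missing (null) values in 6 records:

  Mia Smith: city
  Heidi Moore: salary
  Grace Harris: complete
  Liam Brown: complete
  Ivan Thomas: department
  Bob Anderson: age, city, salary

Per field:
  name: 0 missing
  age: 1 missing
  city: 2 missing
  department: 1 missing
  salary: 2 missing

Total missing values: 6
Records with any missing: 4

6 missing values (age: 1, city: 2, department: 1, salary: 2); 4 incomplete records


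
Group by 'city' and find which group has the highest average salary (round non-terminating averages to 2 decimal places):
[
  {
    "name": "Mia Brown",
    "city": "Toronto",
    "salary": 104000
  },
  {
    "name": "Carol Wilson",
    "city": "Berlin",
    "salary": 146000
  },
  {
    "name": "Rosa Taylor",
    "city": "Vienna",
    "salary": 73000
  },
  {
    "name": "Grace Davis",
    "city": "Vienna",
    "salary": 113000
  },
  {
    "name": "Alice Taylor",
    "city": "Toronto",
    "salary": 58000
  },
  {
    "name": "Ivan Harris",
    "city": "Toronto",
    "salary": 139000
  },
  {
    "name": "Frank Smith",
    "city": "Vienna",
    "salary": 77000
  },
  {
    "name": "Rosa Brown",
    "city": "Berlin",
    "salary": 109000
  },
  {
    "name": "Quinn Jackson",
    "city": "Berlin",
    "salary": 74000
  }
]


Group by: city

Groups:
  Berlin: 3 people, avg salary = 329000/3 ≈ $109666.67
  Toronto: 3 people, avg salary = 301000/3 ≈ $100333.33
  Vienna: 3 people, avg salary = 263000/3 ≈ $87666.67

Highest average salary: Berlin (≈$109666.67)

Berlin (≈$109666.67)


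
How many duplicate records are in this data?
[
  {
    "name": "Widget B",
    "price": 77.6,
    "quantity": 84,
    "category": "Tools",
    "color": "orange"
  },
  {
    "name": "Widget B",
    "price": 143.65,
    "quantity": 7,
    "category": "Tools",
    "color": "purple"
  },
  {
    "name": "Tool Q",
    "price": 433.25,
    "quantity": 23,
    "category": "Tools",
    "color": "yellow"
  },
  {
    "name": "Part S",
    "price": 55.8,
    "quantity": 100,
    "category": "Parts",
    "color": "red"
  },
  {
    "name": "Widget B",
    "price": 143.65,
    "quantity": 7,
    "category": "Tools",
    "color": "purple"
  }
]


Checking 5 records for duplicates:

  Row 1: Widget B ($77.6, qty 84)
  Row 2: Widget B ($143.65, qty 7)
  Row 3: Tool Q ($433.25, qty 23)
  Row 4: Part S ($55.8, qty 100)
  Row 5: Widget B ($143.65, qty 7) <-- DUPLICATE

Duplicates found: 1
Unique records: 4

1 duplicates, 4 unique


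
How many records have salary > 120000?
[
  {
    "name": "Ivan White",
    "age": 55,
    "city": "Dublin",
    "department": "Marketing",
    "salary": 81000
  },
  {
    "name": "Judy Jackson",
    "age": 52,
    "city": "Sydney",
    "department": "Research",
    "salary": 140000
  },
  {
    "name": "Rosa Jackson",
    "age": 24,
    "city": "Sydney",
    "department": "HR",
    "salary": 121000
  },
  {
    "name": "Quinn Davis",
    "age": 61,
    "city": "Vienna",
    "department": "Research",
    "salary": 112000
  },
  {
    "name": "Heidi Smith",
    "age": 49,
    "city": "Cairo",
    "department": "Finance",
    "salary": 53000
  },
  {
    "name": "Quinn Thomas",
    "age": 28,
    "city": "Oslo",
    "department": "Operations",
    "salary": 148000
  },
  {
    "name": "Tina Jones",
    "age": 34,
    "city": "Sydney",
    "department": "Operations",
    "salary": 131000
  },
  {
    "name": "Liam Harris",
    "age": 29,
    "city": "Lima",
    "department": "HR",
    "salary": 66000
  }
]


Data: 8 records
Condition: salary > 120000

Checking each record:
  Ivan White: 81000
  Judy Jackson: 140000 MATCH
  Rosa Jackson: 121000 MATCH
  Quinn Davis: 112000
  Heidi Smith: 53000
  Quinn Thomas: 148000 MATCH
  Tina Jones: 131000 MATCH
  Liam Harris: 66000

Count: 4

4


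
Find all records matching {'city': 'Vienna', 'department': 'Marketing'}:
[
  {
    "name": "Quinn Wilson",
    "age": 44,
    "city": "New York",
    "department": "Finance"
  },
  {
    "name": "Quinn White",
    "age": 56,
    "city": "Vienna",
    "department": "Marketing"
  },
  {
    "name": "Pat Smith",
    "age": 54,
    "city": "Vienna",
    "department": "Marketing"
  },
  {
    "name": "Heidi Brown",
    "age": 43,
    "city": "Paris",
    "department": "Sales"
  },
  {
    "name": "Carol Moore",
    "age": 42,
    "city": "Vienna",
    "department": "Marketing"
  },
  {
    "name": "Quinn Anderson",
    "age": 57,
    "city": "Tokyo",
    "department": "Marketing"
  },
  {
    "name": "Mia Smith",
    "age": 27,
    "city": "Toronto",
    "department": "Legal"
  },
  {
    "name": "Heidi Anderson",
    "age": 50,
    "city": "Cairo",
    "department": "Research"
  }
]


Search criteria: {'city': 'Vienna', 'department': 'Marketing'}

Checking 8 records:
  Quinn Wilson: {city: New York, department: Finance}
  Quinn White: {city: Vienna, department: Marketing} <-- MATCH
  Pat Smith: {city: Vienna, department: Marketing} <-- MATCH
  Heidi Brown: {city: Paris, department: Sales}
  Carol Moore: {city: Vienna, department: Marketing} <-- MATCH
  Quinn Anderson: {city: Tokyo, department: Marketing}
  Mia Smith: {city: Toronto, department: Legal}
  Heidi Anderson: {city: Cairo, department: Research}

Matches: ["Quinn White", "Pat Smith", "Carol Moore"]

["Quinn White", "Pat Smith", "Carol Moore"]


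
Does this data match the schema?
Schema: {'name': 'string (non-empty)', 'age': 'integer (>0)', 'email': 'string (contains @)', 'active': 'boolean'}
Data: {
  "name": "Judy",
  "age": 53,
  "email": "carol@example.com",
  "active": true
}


Validating each field against schema:
  name: OK (non-empty string)
  age: OK (positive integer)
  email: OK (string with @)
  active: OK (boolean)

Result: VALID

VALID


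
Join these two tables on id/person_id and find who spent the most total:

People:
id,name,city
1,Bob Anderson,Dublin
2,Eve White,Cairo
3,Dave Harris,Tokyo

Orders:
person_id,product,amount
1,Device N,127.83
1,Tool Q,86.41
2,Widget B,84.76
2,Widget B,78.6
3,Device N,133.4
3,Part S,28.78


Join on: people.id = orders.person_id

Joined rows:
  Bob Anderson (Dublin) bought Device N for $127.83
  Bob Anderson (Dublin) bought Tool Q for $86.41
  Eve White (Cairo) bought Widget B for $84.76
  Eve White (Cairo) bought Widget B for $78.6
  Dave Harris (Tokyo) bought Device N for $133.4
  Dave Harris (Tokyo) bought Part S for $28.78

Total per person:
  Bob Anderson: $214.24
  Eve White: $163.36
  Dave Harris: $162.18

Top spender: Bob Anderson ($214.24)

Bob Anderson ($214.24)


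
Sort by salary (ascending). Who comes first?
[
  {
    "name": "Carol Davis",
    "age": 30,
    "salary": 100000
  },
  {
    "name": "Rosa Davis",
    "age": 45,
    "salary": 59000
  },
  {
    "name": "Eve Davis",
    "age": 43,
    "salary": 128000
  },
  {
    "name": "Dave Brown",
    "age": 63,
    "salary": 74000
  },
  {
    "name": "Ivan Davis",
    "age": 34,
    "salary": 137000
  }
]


Sort by: salary (ascending)

Sorted order:
  1. Rosa Davis (salary = 59000)
  2. Dave Brown (salary = 74000)
  3. Carol Davis (salary = 100000)
  4. Eve Davis (salary = 128000)
  5. Ivan Davis (salary = 137000)

First: Rosa Davis

Rosa Davis


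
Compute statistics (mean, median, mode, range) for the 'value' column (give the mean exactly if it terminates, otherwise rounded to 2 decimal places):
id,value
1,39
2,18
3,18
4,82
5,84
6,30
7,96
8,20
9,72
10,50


Data: [39, 18, 18, 82, 84, 30, 96, 20, 72, 50]
Count: 10
Sum: 509
Mean: 509/10 = 50.9
Sorted: [18, 18, 20, 30, 39, 50, 72, 82, 84, 96]
Median: 44.5
Mode: 18 (2 times)
Range: 96 - 18 = 78
Min: 18, Max: 96

mean=50.9, median=44.5, mode=18, range=78


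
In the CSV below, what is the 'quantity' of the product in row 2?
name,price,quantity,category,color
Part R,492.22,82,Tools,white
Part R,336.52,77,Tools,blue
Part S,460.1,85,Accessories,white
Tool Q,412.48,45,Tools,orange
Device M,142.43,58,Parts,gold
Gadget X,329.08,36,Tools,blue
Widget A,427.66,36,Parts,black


Query: Row 2 ('Part R'), column 'quantity'
Value: 77

77


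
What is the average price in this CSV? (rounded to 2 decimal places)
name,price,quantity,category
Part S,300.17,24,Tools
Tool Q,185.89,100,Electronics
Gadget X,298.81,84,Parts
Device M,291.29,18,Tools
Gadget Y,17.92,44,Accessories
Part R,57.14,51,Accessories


Computing average price:
Values: [300.17, 185.89, 298.81, 291.29, 17.92, 57.14]
Sum = 1151.22
Count = 6
Average = 1151.22/6 = 191.87

191.87


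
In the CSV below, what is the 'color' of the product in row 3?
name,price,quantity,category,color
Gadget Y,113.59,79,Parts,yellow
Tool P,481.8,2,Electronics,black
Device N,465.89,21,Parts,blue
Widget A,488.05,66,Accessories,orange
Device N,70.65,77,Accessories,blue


Query: Row 3 ('Device N'), column 'color'
Value: blue

blue


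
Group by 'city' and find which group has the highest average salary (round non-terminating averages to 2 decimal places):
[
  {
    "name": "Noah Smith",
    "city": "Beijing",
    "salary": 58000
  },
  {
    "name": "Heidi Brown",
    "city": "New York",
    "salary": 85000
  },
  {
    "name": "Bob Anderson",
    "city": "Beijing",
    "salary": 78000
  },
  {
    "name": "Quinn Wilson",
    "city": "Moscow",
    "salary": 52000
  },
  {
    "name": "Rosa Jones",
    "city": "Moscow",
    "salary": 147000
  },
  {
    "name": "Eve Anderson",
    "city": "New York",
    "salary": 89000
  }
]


Group by: city

Groups:
  Beijing: 2 people, avg salary = 136000/2 = $68000
  Moscow: 2 people, avg salary = 199000/2 = $99500
  New York: 2 people, avg salary = 174000/2 = $87000

Highest average salary: Moscow ($99500)

Moscow ($99500)


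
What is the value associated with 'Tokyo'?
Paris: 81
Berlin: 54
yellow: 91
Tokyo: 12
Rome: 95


Looking up key 'Tokyo'
Value: 12

12


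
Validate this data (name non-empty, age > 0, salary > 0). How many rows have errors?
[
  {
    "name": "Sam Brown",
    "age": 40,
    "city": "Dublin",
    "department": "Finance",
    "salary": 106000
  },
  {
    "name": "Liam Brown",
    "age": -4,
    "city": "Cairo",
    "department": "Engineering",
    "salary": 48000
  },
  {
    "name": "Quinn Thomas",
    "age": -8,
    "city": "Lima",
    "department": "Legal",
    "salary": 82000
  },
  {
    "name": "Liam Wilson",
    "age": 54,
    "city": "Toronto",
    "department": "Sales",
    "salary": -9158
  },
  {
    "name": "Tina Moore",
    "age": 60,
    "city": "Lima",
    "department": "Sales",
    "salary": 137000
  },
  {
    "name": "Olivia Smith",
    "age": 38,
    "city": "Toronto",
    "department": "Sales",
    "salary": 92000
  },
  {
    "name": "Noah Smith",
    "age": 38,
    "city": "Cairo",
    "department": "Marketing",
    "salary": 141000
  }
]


Validating 7 records:
Rules: name non-empty, age > 0, salary > 0

  Row 1 (Sam Brown): OK
  Row 2 (Liam Brown): negative age: -4
  Row 3 (Quinn Thomas): negative age: -8
  Row 4 (Liam Wilson): negative salary: -9158
  Row 5 (Tina Moore): OK
  Row 6 (Olivia Smith): OK
  Row 7 (Noah Smith): OK

Total errors: 3

3 errors


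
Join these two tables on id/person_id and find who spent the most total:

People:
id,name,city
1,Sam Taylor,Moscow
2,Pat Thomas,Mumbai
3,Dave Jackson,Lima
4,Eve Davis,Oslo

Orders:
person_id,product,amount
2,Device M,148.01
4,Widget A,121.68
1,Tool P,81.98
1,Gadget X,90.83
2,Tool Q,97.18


Join on: people.id = orders.person_id

Joined rows:
  Pat Thomas (Mumbai) bought Device M for $148.01
  Eve Davis (Oslo) bought Widget A for $121.68
  Sam Taylor (Moscow) bought Tool P for $81.98
  Sam Taylor (Moscow) bought Gadget X for $90.83
  Pat Thomas (Mumbai) bought Tool Q for $97.18

Total per person:
  Pat Thomas: $245.19
  Sam Taylor: $172.81
  Eve Davis: $121.68

Top spender: Pat Thomas ($245.19)

Pat Thomas ($245.19)


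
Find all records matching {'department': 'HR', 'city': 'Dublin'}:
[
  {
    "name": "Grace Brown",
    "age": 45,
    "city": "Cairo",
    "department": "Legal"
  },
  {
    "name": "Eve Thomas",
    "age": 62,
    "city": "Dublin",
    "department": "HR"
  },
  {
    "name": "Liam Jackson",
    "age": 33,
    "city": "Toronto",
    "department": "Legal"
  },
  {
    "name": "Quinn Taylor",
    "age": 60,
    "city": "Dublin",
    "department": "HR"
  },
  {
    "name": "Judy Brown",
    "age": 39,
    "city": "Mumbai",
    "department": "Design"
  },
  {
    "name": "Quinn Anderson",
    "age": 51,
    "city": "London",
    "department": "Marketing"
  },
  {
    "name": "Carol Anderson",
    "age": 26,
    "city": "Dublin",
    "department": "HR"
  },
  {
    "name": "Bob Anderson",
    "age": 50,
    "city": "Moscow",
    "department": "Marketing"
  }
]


Search criteria: {'department': 'HR', 'city': 'Dublin'}

Checking 8 records:
  Grace Brown: {department: Legal, city: Cairo}
  Eve Thomas: {department: HR, city: Dublin} <-- MATCH
  Liam Jackson: {department: Legal, city: Toronto}
  Quinn Taylor: {department: HR, city: Dublin} <-- MATCH
  Judy Brown: {department: Design, city: Mumbai}
  Quinn Anderson: {department: Marketing, city: London}
  Carol Anderson: {department: HR, city: Dublin} <-- MATCH
  Bob Anderson: {department: Marketing, city: Moscow}

Matches: ["Eve Thomas", "Quinn Taylor", "Carol Anderson"]

["Eve Thomas", "Quinn Taylor", "Carol Anderson"]


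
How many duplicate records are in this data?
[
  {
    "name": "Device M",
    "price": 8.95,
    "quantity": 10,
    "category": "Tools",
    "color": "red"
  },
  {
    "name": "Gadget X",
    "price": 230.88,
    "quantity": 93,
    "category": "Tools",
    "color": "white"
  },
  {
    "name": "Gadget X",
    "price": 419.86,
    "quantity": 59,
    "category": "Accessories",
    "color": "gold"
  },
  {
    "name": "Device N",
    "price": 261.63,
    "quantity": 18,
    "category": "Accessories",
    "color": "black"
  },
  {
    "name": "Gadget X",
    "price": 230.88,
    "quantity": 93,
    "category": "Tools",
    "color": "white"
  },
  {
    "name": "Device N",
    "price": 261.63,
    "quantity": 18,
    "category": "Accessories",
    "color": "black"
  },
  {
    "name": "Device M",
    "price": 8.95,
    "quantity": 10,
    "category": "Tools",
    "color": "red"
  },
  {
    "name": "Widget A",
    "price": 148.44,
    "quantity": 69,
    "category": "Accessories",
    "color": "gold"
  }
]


Checking 8 records for duplicates:

  Row 1: Device M ($8.95, qty 10)
  Row 2: Gadget X ($230.88, qty 93)
  Row 3: Gadget X ($419.86, qty 59)
  Row 4: Device N ($261.63, qty 18)
  Row 5: Gadget X ($230.88, qty 93) <-- DUPLICATE
  Row 6: Device N ($261.63, qty 18) <-- DUPLICATE
  Row 7: Device M ($8.95, qty 10) <-- DUPLICATE
  Row 8: Widget A ($148.44, qty 69)

Duplicates found: 3
Unique records: 5

3 duplicates, 5 unique


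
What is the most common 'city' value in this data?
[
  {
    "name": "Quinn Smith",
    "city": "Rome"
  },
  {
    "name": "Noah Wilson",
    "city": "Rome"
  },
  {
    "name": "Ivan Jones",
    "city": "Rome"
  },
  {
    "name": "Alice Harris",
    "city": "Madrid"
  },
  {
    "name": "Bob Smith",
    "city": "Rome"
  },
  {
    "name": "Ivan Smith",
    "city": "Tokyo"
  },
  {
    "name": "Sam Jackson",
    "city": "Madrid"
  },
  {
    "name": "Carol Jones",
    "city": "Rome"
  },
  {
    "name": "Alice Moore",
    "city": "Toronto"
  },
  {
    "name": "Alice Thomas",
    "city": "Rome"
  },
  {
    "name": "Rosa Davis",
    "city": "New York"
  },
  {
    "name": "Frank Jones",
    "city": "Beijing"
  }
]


Counting 'city' values across 12 records:

  Rome: 6 ######
  Madrid: 2 ##
  Tokyo: 1 #
  Toronto: 1 #
  New York: 1 #
  Beijing: 1 #

Most common: Rome (6 times)

Rome (6 times)


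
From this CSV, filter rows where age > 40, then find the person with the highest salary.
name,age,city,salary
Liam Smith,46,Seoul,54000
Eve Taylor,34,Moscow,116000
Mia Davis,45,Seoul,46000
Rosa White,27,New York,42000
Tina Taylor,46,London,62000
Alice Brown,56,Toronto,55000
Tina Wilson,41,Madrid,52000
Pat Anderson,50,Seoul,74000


Filter: age > 40
Sort by: salary (descending)

Filtered records (6):
  Pat Anderson, age 50, salary $74000
  Tina Taylor, age 46, salary $62000
  Alice Brown, age 56, salary $55000
  Liam Smith, age 46, salary $54000
  Tina Wilson, age 41, salary $52000
  Mia Davis, age 45, salary $46000

Highest salary: Pat Anderson ($74000)

Pat Anderson


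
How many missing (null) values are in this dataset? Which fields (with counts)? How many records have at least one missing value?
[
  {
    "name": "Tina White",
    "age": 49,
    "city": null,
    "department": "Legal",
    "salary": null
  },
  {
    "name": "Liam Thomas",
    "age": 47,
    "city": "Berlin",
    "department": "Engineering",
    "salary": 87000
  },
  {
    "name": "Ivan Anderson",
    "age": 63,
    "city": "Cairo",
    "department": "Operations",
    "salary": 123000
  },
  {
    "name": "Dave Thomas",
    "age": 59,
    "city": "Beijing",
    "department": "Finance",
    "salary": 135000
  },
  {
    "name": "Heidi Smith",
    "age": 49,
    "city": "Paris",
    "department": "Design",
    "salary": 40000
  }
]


Checking for missing (null) values in 5 records:

  Tina White: city, salary
  Liam Thomas: complete
  Ivan Anderson: complete
  Dave Thomas: complete
  Heidi Smith: complete

Per field:
  name: 0 missing
  age: 0 missing
  city: 1 missing
  department: 0 missing
  salary: 1 missing

Total missing values: 2
Records with any missing: 1

2 missing values (city: 1, salary: 1); 1 incomplete records


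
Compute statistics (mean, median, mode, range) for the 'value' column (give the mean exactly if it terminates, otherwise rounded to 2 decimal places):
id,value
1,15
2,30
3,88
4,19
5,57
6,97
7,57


Data: [15, 30, 88, 19, 57, 97, 57]
Count: 7
Sum: 363
Mean: 363/7 ≈ 51.86 (rounded to 2 decimal places)
Sorted: [15, 19, 30, 57, 57, 88, 97]
Median: 57.0
Mode: 57 (2 times)
Range: 97 - 15 = 82
Min: 15, Max: 97

mean≈51.86, median=57.0, mode=57, range=82


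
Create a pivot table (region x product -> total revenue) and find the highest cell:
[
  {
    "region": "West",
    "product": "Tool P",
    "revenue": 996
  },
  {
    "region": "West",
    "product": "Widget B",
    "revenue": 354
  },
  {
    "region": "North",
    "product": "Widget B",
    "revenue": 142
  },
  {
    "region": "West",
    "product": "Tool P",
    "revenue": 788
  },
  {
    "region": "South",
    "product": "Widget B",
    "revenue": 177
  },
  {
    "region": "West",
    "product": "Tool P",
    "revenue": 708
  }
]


Pivot: region (rows) x product (columns) -> total revenue

     Tool P        Widget B    
North            0           142  
South            0           177  
West          2492           354  

Highest: West / Tool P = $2492

West / Tool P = $2492


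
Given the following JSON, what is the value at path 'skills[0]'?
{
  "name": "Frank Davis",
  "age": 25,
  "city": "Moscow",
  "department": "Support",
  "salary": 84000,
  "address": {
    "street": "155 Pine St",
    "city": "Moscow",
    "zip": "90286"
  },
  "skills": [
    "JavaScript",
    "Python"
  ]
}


Query: skills[0]
Path: skills -> first element
Value: JavaScript

JavaScript


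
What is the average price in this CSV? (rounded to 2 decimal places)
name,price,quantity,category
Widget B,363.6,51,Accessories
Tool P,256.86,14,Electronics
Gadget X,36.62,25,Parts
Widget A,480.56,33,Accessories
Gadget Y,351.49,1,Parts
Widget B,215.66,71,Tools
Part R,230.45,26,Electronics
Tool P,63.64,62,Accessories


Computing average price:
Values: [363.6, 256.86, 36.62, 480.56, 351.49, 215.66, 230.45, 63.64]
Sum = 1998.88
Count = 8
Average = 1998.88/8 = 249.86

249.86


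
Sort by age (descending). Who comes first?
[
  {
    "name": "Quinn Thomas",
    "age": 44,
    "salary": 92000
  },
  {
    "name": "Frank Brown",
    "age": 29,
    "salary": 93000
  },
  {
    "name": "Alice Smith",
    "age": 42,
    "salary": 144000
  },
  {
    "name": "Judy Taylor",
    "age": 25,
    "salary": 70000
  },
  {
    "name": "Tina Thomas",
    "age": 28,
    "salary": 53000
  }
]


Sort by: age (descending)

Sorted order:
  1. Quinn Thomas (age = 44)
  2. Alice Smith (age = 42)
  3. Frank Brown (age = 29)
  4. Tina Thomas (age = 28)
  5. Judy Taylor (age = 25)

First: Quinn Thomas

Quinn Thomas


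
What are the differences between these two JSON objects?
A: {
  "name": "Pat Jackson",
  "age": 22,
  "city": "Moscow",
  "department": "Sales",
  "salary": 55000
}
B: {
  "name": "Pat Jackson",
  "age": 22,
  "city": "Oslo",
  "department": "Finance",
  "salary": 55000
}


Comparing each field (in key order):
  name: same
  age: same
  city: DIFFERENT
  department: DIFFERENT
  salary: same
Differences:
  city: Moscow -> Oslo
  department: Sales -> Finance

2 field(s) changed

2 changes: city, department


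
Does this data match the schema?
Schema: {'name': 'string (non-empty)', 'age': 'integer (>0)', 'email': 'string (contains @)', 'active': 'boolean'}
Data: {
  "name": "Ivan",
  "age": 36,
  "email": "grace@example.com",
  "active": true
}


Validating each field against schema:
  name: OK (non-empty string)
  age: OK (positive integer)
  email: OK (string with @)
  active: OK (boolean)

Result: VALID

VALID


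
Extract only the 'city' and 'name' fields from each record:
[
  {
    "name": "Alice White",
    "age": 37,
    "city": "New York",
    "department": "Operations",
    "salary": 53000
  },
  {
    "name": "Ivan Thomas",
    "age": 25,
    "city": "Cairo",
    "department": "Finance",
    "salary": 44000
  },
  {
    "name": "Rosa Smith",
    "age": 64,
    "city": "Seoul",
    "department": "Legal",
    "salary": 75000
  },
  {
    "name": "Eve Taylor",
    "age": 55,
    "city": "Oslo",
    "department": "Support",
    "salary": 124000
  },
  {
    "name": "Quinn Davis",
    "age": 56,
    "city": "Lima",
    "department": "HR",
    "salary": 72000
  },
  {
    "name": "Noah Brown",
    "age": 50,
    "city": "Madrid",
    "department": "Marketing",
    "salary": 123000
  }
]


Original: 6 records with fields: name, age, city, department, salary
Keep: ['city', 'name']
Drop: ['age', 'department', 'salary']
Result: 6 records, 2 fields each

[
  {
    "city": "New York",
    "name": "Alice White"
  },
  {
    "city": "Cairo",
    "name": "Ivan Thomas"
  },
  {
    "city": "Seoul",
    "name": "Rosa Smith"
  },
  {
    "city": "Oslo",
    "name": "Eve Taylor"
  },
  {
    "city": "Lima",
    "name": "Quinn Davis"
  },
  {
    "city": "Madrid",
    "name": "Noah Brown"
  }
]


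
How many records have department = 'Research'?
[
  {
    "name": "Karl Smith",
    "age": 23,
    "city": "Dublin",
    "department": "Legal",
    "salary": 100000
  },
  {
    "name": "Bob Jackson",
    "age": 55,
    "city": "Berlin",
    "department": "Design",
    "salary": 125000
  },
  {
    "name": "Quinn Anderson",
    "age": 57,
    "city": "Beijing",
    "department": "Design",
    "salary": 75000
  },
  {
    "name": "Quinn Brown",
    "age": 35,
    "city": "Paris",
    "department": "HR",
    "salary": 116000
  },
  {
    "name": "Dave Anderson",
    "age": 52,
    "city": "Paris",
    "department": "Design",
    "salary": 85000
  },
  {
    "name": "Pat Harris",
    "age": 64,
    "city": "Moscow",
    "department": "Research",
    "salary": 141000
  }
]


Data: 6 records
Condition: department = 'Research'

Checking each record:
  Karl Smith: Legal
  Bob Jackson: Design
  Quinn Anderson: Design
  Quinn Brown: HR
  Dave Anderson: Design
  Pat Harris: Research MATCH

Count: 1

1


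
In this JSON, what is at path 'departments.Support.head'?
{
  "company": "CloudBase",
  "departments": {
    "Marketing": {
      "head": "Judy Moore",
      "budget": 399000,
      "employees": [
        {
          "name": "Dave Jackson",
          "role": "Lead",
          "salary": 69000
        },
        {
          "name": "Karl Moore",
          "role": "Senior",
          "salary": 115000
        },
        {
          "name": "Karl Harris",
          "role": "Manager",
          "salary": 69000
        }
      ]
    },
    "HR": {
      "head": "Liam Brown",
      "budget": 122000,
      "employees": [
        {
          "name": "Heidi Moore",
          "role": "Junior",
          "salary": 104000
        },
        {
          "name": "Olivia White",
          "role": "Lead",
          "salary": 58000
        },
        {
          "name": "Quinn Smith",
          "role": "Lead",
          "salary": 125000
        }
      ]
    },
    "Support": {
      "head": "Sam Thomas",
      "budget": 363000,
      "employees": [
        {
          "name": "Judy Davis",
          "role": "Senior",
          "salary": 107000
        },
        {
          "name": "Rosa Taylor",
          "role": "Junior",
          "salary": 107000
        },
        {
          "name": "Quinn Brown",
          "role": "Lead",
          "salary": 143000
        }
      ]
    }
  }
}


Path: departments.Support.head

Navigate:
  -> departments
  -> Support
  -> head = 'Sam Thomas'

Sam Thomas


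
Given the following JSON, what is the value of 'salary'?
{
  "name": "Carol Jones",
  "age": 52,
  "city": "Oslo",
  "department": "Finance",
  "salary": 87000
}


Looking up field 'salary'
Value: 87000

87000


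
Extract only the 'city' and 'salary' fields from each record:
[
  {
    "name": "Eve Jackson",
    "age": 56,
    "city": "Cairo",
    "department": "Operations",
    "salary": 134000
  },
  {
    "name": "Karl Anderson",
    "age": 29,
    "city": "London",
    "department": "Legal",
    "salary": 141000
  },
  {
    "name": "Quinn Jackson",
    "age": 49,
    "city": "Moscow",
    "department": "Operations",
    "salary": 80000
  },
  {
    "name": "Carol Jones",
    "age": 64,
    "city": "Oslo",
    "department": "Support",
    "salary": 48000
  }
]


Original: 4 records with fields: name, age, city, department, salary
Keep: ['city', 'salary']
Drop: ['name', 'age', 'department']
Result: 4 records, 2 fields each

[
  {
    "city": "Cairo",
    "salary": 134000
  },
  {
    "city": "London",
    "salary": 141000
  },
  {
    "city": "Moscow",
    "salary": 80000
  },
  {
    "city": "Oslo",
    "salary": 48000
  }
]
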